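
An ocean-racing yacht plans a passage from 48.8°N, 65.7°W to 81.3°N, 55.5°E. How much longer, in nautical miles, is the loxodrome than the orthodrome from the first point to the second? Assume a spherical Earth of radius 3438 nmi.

Great circle: cos σ = sin φ₁ sin φ₂ + cos φ₁ cos φ₂ cos Δλ,  σ = 0.8063 rad → d_gc = 2772.2 nmi
Rhumb line: Δψ = +1.5976, q = Δφ/Δψ = 0.3550, d_rh = R√(Δφ²+q²Δλ²) = 3235.8 nmi
Excess = 3235.8 − 2772.2 = 463.6 ≈ 464 nmi

464 nmi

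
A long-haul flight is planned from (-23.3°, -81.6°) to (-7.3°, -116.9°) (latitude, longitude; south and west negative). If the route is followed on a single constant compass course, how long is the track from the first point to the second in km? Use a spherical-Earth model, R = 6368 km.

4168 km

Rhumb course C = atan2(Δλ, Δψ) with Δψ = ln[tan(π/4+φ₂/2)/tan(π/4+φ₁/2)] = +0.2906, Δλ = -0.6161 → C = 295.25°
d = R·|Δφ| / |cos C| = 6368·0.27925 / 0.42660 = 4168 km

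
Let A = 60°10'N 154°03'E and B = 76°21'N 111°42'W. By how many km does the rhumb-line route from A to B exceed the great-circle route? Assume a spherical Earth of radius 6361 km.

393 km

Great circle: cos σ = sin φ₁ sin φ₂ + cos φ₁ cos φ₂ cos Δλ,  σ = 0.5840 rad → d_gc = 3714.7 km
Rhumb line: Δψ = +0.8001, q = Δφ/Δψ = 0.3530, d_rh = R√(Δφ²+q²Δλ²) = 4107.7 km
Excess = 4107.7 − 3714.7 = 393.0 ≈ 393 km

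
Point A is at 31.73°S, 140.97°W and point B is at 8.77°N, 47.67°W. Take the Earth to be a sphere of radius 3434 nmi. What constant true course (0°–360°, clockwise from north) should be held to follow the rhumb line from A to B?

65.6°

Meridional parts: M(φ₁)=-0.5845, M(φ₂)=+0.1537 → ΔM = +0.7382;  Δλ = +1.6284 rad
tan C = Δλ / ΔM = +2.2060 → C = 65.62°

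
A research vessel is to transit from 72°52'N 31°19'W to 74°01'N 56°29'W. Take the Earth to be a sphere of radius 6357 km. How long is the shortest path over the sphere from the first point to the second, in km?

Haversine: a = sin²(Δφ/2)+cos φ₁ cos φ₂ sin²(Δλ/2) = 0.00395;  σ = 2·atan2(√a,√(1−a))
σ = 7.207° → d = Rσ = 6357·0.12579 = 800 km

800 km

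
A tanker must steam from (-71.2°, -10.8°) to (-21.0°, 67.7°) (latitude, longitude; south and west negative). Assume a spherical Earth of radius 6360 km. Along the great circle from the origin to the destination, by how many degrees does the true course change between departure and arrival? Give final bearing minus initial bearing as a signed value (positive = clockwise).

At departure: θ₁ = atan2(sin Δλ cos φ₂, cos φ₁ sin φ₂ − sin φ₁ cos φ₂ cos Δλ) = 86.20°
At arrival: θ₂ = atan2(sin Δλ cos φ₁, −cos φ₂ sin φ₁ + sin φ₂ cos φ₁ cos Δλ) = 20.15°
Δθ = θ₂ − θ₁ = -66.1°

-66.1°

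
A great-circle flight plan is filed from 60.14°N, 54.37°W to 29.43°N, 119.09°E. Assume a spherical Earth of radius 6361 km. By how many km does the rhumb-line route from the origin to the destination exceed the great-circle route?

3578 km

Great circle: cos σ = sin φ₁ sin φ₂ + cos φ₁ cos φ₂ cos Δλ,  σ = 1.5755 rad → d_gc = 10021.6 km
Rhumb line: Δψ = -0.7840, q = Δφ/Δψ = 0.6837, d_rh = R√(Δφ²+q²Δλ²) = 13599.9 km
Excess = 13599.9 − 10021.6 = 3578.3 ≈ 3578 km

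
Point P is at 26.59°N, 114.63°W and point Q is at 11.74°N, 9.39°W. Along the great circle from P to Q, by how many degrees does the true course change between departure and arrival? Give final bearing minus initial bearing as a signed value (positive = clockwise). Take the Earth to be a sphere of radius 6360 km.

+46.9°

At departure: θ₁ = atan2(sin Δλ cos φ₂, cos φ₁ sin φ₂ − sin φ₁ cos φ₂ cos Δλ) = 72.54°
At arrival: θ₂ = atan2(sin Δλ cos φ₁, −cos φ₂ sin φ₁ + sin φ₂ cos φ₁ cos Δλ) = 119.40°
Δθ = θ₂ − θ₁ = +46.9°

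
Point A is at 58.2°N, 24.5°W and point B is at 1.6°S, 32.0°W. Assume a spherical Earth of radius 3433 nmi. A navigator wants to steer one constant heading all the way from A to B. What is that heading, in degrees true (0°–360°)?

Δψ = ln[tan(π/4+φ₂/2)/tan(π/4+φ₁/2)] = -1.2837
Δλ = -0.1309 rad (taken the short way round)
course = atan2(Δλ, Δψ) = 185.82°

185.8°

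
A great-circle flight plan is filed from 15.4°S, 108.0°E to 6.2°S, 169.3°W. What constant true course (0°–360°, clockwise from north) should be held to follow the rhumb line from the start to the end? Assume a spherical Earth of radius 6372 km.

Meridional parts: M(φ₁)=-0.2721, M(φ₂)=-0.1084 → ΔM = +0.1637;  Δλ = +1.4434 rad
tan C = Δλ / ΔM = +8.8197 → C = 83.53°

83.5°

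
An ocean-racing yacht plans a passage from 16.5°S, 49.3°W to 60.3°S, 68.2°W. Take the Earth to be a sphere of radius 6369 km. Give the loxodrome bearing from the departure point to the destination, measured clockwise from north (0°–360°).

Meridional parts: M(φ₁)=-0.2920, M(φ₂)=-1.3275 → ΔM = -1.0354;  Δλ = -0.3299 rad
tan C = Δλ / ΔM = +0.3186 → C = 197.67°

197.7°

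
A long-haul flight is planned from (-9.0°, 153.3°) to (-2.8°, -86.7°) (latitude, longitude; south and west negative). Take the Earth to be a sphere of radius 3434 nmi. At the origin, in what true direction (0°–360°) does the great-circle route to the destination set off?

98.3°

θ = atan2( sin Δλ·cos φ₂ ,  cos φ₁ sin φ₂ − sin φ₁ cos φ₂ cos Δλ )
  = atan2(+0.8650, -0.1264) = 98.31°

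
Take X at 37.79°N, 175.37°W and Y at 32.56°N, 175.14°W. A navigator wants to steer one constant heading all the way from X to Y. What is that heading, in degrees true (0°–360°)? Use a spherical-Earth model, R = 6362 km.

Meridional parts: M(φ₁)=+0.7133, M(φ₂)=+0.6016 → ΔM = -0.1117;  Δλ = +0.0040 rad
tan C = Δλ / ΔM = -0.0359 → C = 177.94°

177.9°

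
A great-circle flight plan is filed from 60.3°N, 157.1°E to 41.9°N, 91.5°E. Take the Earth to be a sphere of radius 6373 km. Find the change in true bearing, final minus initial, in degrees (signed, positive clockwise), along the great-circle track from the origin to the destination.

-53.9°

At departure: θ₁ = atan2(sin Δλ cos φ₂, cos φ₁ sin φ₂ − sin φ₁ cos φ₂ cos Δλ) = 275.38°
At arrival: θ₂ = atan2(sin Δλ cos φ₁, −cos φ₂ sin φ₁ + sin φ₂ cos φ₁ cos Δλ) = 221.51°
Δθ = θ₂ − θ₁ = -53.9°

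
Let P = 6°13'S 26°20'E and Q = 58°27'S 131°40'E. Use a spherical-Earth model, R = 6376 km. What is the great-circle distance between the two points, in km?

Haversine: a = sin²(Δφ/2)+cos φ₁ cos φ₂ sin²(Δλ/2) = 0.52263;  σ = 2·atan2(√a,√(1−a))
σ = 92.595° → d = Rσ = 6376·1.61608 = 10304 km

10304 km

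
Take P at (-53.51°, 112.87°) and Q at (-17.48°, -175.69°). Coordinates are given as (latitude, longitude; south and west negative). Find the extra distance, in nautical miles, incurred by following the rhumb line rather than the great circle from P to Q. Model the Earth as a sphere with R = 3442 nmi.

Great circle: cos σ = sin φ₁ sin φ₂ + cos φ₁ cos φ₂ cos Δλ,  σ = 1.1351 rad → d_gc = 3907.0 nmi
Rhumb line: Δψ = +0.7998, q = Δφ/Δψ = 0.7863, d_rh = R√(Δφ²+q²Δλ²) = 4008.9 nmi
Excess = 4008.9 − 3907.0 = 101.9 ≈ 102 nmi

102 nmi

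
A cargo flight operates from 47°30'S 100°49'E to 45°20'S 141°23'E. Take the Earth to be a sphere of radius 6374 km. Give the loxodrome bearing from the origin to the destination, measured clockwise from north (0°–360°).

85.6°

Meridional parts: M(φ₁)=-0.9445, M(φ₂)=-0.8896 → ΔM = +0.0549;  Δλ = +0.7080 rad
tan C = Δλ / ΔM = +12.9054 → C = 85.57°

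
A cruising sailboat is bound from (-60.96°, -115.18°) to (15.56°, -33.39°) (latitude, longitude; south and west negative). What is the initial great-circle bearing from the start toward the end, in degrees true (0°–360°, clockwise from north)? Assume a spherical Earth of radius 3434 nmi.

75.3°

N = sin Δλ·cos φ₂ = +0.9535;  D = cos φ₁ sin φ₂ − sin φ₁ cos φ₂ cos Δλ = +0.2505
initial course = atan2(N, D) = 75.28°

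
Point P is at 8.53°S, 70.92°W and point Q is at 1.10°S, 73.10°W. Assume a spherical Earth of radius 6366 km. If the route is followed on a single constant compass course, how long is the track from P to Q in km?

Rhumb course C = atan2(Δλ, Δψ) with Δψ = ln[tan(π/4+φ₂/2)/tan(π/4+φ₁/2)] = +0.1302, Δλ = -0.0380 → C = 343.71°
d = R·|Δφ| / |cos C| = 6366·0.12968 / 0.95987 = 860 km

860 km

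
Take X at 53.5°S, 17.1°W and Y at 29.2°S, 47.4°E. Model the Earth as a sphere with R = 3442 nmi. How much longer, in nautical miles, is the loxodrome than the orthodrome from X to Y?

80 nmi

Great circle: cos σ = sin φ₁ sin φ₂ + cos φ₁ cos φ₂ cos Δλ,  σ = 0.9075 rad → d_gc = 3123.7 nmi
Rhumb line: Δψ = +0.5762, q = Δφ/Δψ = 0.7361, d_rh = R√(Δφ²+q²Δλ²) = 3204.1 nmi
Excess = 3204.1 − 3123.7 = 80.4 ≈ 80 nmi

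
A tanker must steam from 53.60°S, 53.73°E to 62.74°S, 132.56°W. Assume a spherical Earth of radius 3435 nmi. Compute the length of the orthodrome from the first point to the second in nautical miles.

3810 nmi

Haversine: a = sin²(Δφ/2)+cos φ₁ cos φ₂ sin²(Δλ/2) = 0.27733;  σ = 2·atan2(√a,√(1−a))
σ = 63.555° → d = Rσ = 3435·1.10925 = 3810 nmi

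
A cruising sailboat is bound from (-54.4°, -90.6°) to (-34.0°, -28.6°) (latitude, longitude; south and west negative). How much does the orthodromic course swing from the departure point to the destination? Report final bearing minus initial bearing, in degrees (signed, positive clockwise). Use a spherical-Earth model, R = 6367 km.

-46.1°

At departure: θ₁ = atan2(sin Δλ cos φ₂, cos φ₁ sin φ₂ − sin φ₁ cos φ₂ cos Δλ) = 90.71°
At arrival: θ₂ = atan2(sin Δλ cos φ₁, −cos φ₂ sin φ₁ + sin φ₂ cos φ₁ cos Δλ) = 44.60°
Δθ = θ₂ − θ₁ = -46.1°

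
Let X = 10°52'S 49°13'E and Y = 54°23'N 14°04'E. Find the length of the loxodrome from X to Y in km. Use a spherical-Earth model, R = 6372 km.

Δψ = ln[tan(π/4+φ₂/2)/tan(π/4+φ₁/2)] = +1.3264;  Δφ = +1.1388 rad,  Δλ = -0.6135 rad
q = Δφ/Δψ = 0.8586
d = R·√(Δφ² + q²Δλ²) = 6372·1.25474 = 7995 km

7995 km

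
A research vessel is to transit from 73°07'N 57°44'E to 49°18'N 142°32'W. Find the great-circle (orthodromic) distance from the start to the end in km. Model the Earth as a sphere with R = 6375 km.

6318 km

cos σ = sin φ₁ sin φ₂ + cos φ₁ cos φ₂ cos Δλ
      = sin(73.12°)sin(49.30°) + cos(73.12°)cos(49.30°)cos(159.73°) = 0.5478
σ = 56.784° → d = Rσ = 6375·0.99107 = 6318 km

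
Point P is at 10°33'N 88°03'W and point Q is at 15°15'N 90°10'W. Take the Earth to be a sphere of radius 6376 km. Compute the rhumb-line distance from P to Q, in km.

Δψ = ln[tan(π/4+φ₂/2)/tan(π/4+φ₁/2)] = +0.0842;  Δφ = +0.0820 rad,  Δλ = -0.0369 rad
q = Δφ/Δψ = 0.9745
d = R·√(Δφ² + q²Δλ²) = 6376·0.08958 = 571 km

571 km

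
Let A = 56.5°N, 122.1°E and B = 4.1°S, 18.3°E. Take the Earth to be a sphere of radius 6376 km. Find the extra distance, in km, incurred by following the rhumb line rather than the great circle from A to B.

493 km

Great circle: cos σ = sin φ₁ sin φ₂ + cos φ₁ cos φ₂ cos Δλ,  σ = 1.7629 rad → d_gc = 11240.3 km
Rhumb line: Δψ = -1.2724, q = Δφ/Δψ = 0.8313, d_rh = R√(Δφ²+q²Δλ²) = 11733.4 km
Excess = 11733.4 − 11240.3 = 493.1 ≈ 493 km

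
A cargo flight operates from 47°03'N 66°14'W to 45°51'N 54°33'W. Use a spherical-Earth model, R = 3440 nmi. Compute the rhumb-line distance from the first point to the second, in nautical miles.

Rhumb course C = atan2(Δλ, Δψ) with Δψ = ln[tan(π/4+φ₂/2)/tan(π/4+φ₁/2)] = -0.0304, Δλ = +0.2039 → C = 98.48°
d = R·|Δφ| / |cos C| = 3440·0.02094 / 0.14745 = 489 nmi

489 nmi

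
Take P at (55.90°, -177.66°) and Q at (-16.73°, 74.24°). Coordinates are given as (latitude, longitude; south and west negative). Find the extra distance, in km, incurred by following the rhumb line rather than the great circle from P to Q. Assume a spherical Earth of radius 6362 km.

429 km

Great circle: cos σ = sin φ₁ sin φ₂ + cos φ₁ cos φ₂ cos Δλ,  σ = 1.9880 rad → d_gc = 12647.4 km
Rhumb line: Δψ = -1.4782, q = Δφ/Δψ = 0.8576, d_rh = R√(Δφ²+q²Δλ²) = 13076.6 km
Excess = 13076.6 − 12647.4 = 429.2 ≈ 429 km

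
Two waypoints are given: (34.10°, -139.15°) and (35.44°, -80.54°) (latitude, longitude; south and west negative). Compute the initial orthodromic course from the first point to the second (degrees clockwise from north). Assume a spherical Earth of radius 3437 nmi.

70.8°

θ = atan2( sin Δλ·cos φ₂ ,  cos φ₁ sin φ₂ − sin φ₁ cos φ₂ cos Δλ )
  = atan2(+0.6955, +0.2422) = 70.80°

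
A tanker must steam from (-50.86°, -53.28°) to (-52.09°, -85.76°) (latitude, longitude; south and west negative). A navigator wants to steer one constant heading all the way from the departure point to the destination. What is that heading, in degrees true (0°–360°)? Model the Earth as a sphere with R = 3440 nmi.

Meridional parts: M(φ₁)=-1.0342, M(φ₂)=-1.0687 → ΔM = -0.0345;  Δλ = -0.5669 rad
tan C = Δλ / ΔM = +16.4461 → C = 266.52°

266.5°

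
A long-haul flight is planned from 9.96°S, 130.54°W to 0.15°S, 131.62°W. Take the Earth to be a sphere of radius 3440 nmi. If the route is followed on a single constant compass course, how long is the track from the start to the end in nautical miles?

Δψ = ln[tan(π/4+φ₂/2)/tan(π/4+φ₁/2)] = +0.1721;  Δφ = +0.1712 rad,  Δλ = -0.0188 rad
q = Δφ/Δψ = 0.9949
d = R·√(Δφ² + q²Δλ²) = 3440·0.17224 = 593 nmi

593 nmi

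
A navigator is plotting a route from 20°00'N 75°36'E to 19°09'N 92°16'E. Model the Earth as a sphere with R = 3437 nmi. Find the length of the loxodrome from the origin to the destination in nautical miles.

943 nmi

Δψ = ln[tan(π/4+φ₂/2)/tan(π/4+φ₁/2)] = -0.0157;  Δφ = -0.0148 rad,  Δλ = +0.2909 rad
q = Δφ/Δψ = 0.9422
d = R·√(Δφ² + q²Δλ²) = 3437·0.27447 = 943 nmi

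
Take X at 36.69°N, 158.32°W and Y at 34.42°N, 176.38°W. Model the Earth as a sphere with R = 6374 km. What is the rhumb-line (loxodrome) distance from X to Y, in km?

1654 km

Rhumb course C = atan2(Δλ, Δψ) with Δψ = ln[tan(π/4+φ₂/2)/tan(π/4+φ₁/2)] = -0.0487, Δλ = -0.3152 → C = 261.22°
d = R·|Δφ| / |cos C| = 6374·0.03962 / 0.15271 = 1654 km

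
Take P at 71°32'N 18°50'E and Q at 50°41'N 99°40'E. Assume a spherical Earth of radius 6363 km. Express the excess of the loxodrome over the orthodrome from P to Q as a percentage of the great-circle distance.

Great circle: σ = 0.6985 rad → d_gc = Rσ = 4444.7 km
Rhumb: Δφ = -0.3639, Δλ = +1.4108, Δψ = -0.7873, q = Δφ/Δψ = 0.4622 → d_rh = R√(Δφ²+q²Δλ²) = 4751.5 km
Excess = (4751.5 − 4444.7) / 4444.7 = 306.8 / 4444.7 = 6.90% ≈ 6.9%

6.9%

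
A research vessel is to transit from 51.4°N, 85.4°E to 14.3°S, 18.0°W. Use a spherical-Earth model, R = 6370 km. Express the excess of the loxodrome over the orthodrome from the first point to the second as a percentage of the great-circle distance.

2.6%

Great circle: σ = 1.9104 rad → d_gc = Rσ = 12169.4 km
Rhumb: Δφ = -1.1467, Δλ = -1.8047, Δψ = -1.3015, q = Δφ/Δψ = 0.8811 → d_rh = R√(Δφ²+q²Δλ²) = 12487.6 km
Excess = (12487.6 − 12169.4) / 12169.4 = 318.2 / 12169.4 = 2.61% ≈ 2.6%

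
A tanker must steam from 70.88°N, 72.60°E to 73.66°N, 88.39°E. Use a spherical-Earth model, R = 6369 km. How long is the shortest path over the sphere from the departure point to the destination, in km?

615 km

cos σ = sin φ₁ sin φ₂ + cos φ₁ cos φ₂ cos Δλ
      = sin(70.88°)sin(73.66°) + cos(70.88°)cos(73.66°)cos(15.79°) = 0.9953
σ = 5.530° → d = Rσ = 6369·0.09652 = 615 km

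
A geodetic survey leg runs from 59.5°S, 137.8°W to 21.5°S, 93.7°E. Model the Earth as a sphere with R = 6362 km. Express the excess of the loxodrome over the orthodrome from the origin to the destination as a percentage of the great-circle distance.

13.3%

Great circle: σ = 1.5490 rad → d_gc = Rσ = 9854.6 km
Rhumb: Δφ = +0.6632, Δλ = -2.2427, Δψ = +0.9153, q = Δφ/Δψ = 0.7246 → d_rh = R√(Δφ²+q²Δλ²) = 11167.1 km
Excess = (11167.1 − 9854.6) / 9854.6 = 1312.5 / 9854.6 = 13.32% ≈ 13.3%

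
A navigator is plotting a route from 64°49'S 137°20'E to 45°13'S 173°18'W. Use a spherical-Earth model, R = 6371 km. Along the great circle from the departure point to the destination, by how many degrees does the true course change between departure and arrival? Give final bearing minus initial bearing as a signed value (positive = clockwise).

At departure: θ₁ = atan2(sin Δλ cos φ₂, cos φ₁ sin φ₂ − sin φ₁ cos φ₂ cos Δλ) = 78.05°
At arrival: θ₂ = atan2(sin Δλ cos φ₁, −cos φ₂ sin φ₁ + sin φ₂ cos φ₁ cos Δλ) = 36.23°
Δθ = θ₂ − θ₁ = -41.8°

-41.8°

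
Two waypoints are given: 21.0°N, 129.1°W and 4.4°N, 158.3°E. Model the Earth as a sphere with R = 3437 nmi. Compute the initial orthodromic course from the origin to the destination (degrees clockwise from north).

267.9°

θ = atan2( sin Δλ·cos φ₂ ,  cos φ₁ sin φ₂ − sin φ₁ cos φ₂ cos Δλ )
  = atan2(-0.9514, -0.0352) = 267.88°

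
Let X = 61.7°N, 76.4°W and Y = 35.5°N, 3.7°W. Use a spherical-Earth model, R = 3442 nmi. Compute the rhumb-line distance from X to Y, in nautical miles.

3208 nmi

Δψ = ln[tan(π/4+φ₂/2)/tan(π/4+φ₁/2)] = -0.7144;  Δφ = -0.4573 rad,  Δλ = +1.2689 rad
q = Δφ/Δψ = 0.6401
d = R·√(Δφ² + q²Δλ²) = 3442·0.93209 = 3208 nmi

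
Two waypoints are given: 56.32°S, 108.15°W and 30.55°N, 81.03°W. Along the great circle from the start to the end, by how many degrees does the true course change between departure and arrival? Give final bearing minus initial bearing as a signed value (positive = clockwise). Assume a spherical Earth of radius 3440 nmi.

-8.5°

At departure: θ₁ = atan2(sin Δλ cos φ₂, cos φ₁ sin φ₂ − sin φ₁ cos φ₂ cos Δλ) = 23.11°
At arrival: θ₂ = atan2(sin Δλ cos φ₁, −cos φ₂ sin φ₁ + sin φ₂ cos φ₁ cos Δλ) = 14.64°
Δθ = θ₂ − θ₁ = -8.5°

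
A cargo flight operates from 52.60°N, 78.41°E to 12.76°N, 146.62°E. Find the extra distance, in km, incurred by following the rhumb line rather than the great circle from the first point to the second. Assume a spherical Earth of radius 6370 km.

Great circle: cos σ = sin φ₁ sin φ₂ + cos φ₁ cos φ₂ cos Δλ,  σ = 1.1643 rad → d_gc = 7416.87 km
Rhumb line: Δψ = -0.8587, q = Δφ/Δψ = 0.8097, d_rh = R√(Δφ²+q²Δλ²) = 7571.38 km
Excess = 7571.38 − 7416.87 = 154.51 ≈ 155 km

155 km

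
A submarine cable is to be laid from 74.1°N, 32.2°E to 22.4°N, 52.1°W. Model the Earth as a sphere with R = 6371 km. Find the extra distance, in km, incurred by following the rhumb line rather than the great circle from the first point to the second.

441 km

Great circle: cos σ = sin φ₁ sin φ₂ + cos φ₁ cos φ₂ cos Δλ,  σ = 1.1684 rad → d_gc = 7443.7 km
Rhumb line: Δψ = -1.5673, q = Δφ/Δψ = 0.5757, d_rh = R√(Δφ²+q²Δλ²) = 7885.0 km
Excess = 7885.0 − 7443.7 = 441.3 ≈ 441 km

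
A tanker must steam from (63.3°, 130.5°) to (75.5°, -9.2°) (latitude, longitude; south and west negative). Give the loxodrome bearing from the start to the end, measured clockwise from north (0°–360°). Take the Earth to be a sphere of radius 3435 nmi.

Meridional parts: M(φ₁)=+1.4384, M(φ₂)=+2.0619 → ΔM = +0.6235;  Δλ = -2.4382 rad
tan C = Δλ / ΔM = -3.9106 → C = 284.34°

284.3°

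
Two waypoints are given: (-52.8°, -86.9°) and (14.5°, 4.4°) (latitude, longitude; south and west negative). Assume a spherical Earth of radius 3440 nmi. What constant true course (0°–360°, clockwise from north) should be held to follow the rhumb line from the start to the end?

Meridional parts: M(φ₁)=-1.0890, M(φ₂)=+0.2558 → ΔM = +1.3449;  Δλ = +1.5935 rad
tan C = Δλ / ΔM = +1.1849 → C = 49.84°

49.8°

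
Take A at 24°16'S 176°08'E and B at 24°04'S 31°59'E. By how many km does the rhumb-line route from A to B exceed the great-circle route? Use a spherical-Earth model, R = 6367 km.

1227 km

Great circle: cos σ = sin φ₁ sin φ₂ + cos φ₁ cos φ₂ cos Δλ,  σ = 2.1026 rad → d_gc = 13387.35 km
Rhumb line: Δψ = +0.0038, q = Δφ/Δψ = 0.9124, d_rh = R√(Δφ²+q²Δλ²) = 14614.79 km
Excess = 14614.79 − 13387.35 = 1227.44 ≈ 1227 km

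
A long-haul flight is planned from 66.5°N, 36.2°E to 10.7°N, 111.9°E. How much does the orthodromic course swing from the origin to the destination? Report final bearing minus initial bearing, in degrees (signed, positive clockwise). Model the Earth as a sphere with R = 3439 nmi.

At departure: θ₁ = atan2(sin Δλ cos φ₂, cos φ₁ sin φ₂ − sin φ₁ cos φ₂ cos Δλ) = 98.87°
At arrival: θ₂ = atan2(sin Δλ cos φ₁, −cos φ₂ sin φ₁ + sin φ₂ cos φ₁ cos Δλ) = 156.36°
Δθ = θ₂ − θ₁ = +57.5°

+57.5°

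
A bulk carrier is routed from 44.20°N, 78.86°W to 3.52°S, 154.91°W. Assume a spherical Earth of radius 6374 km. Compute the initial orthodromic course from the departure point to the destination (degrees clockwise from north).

N = sin Δλ·cos φ₂ = -0.9687;  D = cos φ₁ sin φ₂ − sin φ₁ cos φ₂ cos Δλ = -0.2118
initial course = atan2(N, D) = 257.67°

257.7°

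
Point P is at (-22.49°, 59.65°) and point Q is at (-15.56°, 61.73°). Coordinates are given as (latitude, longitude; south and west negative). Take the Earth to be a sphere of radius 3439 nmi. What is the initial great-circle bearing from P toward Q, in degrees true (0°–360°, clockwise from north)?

16.2°

N = sin Δλ·cos φ₂ = +0.0350;  D = cos φ₁ sin φ₂ − sin φ₁ cos φ₂ cos Δλ = +0.1204
initial course = atan2(N, D) = 16.19°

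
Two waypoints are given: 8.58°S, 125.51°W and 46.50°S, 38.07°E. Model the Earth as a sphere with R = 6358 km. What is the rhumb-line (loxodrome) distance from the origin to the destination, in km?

Rhumb course C = atan2(Δλ, Δψ) with Δψ = ln[tan(π/4+φ₂/2)/tan(π/4+φ₁/2)] = -0.7686, Δλ = +2.8550 → C = 105.07°
d = R·|Δφ| / |cos C| = 6358·0.66183 / 0.25995 = 16187 km

16187 km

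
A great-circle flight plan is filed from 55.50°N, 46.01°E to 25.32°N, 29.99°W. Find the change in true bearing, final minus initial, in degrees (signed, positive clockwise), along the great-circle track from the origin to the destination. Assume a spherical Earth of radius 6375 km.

-55.4°

At departure: θ₁ = atan2(sin Δλ cos φ₂, cos φ₁ sin φ₂ − sin φ₁ cos φ₂ cos Δλ) = 274.04°
At arrival: θ₂ = atan2(sin Δλ cos φ₁, −cos φ₂ sin φ₁ + sin φ₂ cos φ₁ cos Δλ) = 218.69°
Δθ = θ₂ − θ₁ = -55.4°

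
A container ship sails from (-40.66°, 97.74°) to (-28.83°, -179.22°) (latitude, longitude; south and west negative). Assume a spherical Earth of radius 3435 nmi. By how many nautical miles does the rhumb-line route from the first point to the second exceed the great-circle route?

Great circle: cos σ = sin φ₁ sin φ₂ + cos φ₁ cos φ₂ cos Δλ,  σ = 1.1650 rad → d_gc = 4001.9 nmi
Rhumb line: Δψ = +0.2522, q = Δφ/Δψ = 0.8188, d_rh = R√(Δφ²+q²Δλ²) = 4137.7 nmi
Excess = 4137.7 − 4001.9 = 135.8 ≈ 136 nmi

136 nmi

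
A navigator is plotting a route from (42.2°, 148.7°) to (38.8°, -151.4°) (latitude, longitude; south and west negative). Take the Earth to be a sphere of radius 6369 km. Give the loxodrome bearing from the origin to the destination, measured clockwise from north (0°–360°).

94.3°

Δψ = ln[tan(π/4+φ₂/2)/tan(π/4+φ₁/2)] = -0.0781
Δλ = +1.0455 rad (taken the short way round)
course = atan2(Δλ, Δψ) = 94.27°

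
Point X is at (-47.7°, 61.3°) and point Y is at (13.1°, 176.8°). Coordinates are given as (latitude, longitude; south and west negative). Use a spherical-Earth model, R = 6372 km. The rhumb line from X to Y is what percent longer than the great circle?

3.1%

Great circle: σ = 2.0374 rad → d_gc = Rσ = 12982.2 km
Rhumb: Δφ = +1.0612, Δλ = +2.0159, Δψ = +1.1803, q = Δφ/Δψ = 0.8990 → d_rh = R√(Δφ²+q²Δλ²) = 13382.2 km
Excess = (13382.2 − 12982.2) / 12982.2 = 400.0 / 12982.2 = 3.08% ≈ 3.1%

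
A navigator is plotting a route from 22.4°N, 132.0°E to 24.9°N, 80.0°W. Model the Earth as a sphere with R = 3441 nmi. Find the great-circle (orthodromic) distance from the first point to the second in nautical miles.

7412 nmi

Haversine: a = sin²(Δφ/2)+cos φ₁ cos φ₂ sin²(Δλ/2) = 0.77537;  σ = 2·atan2(√a,√(1−a))
σ = 123.417° → d = Rσ = 3441·2.15404 = 7412 nmi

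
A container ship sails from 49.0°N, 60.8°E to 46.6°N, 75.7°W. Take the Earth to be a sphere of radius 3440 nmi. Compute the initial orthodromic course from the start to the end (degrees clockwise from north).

331.0°

N = sin Δλ·cos φ₂ = -0.4730;  D = cos φ₁ sin φ₂ − sin φ₁ cos φ₂ cos Δλ = +0.8528
initial course = atan2(N, D) = 330.99°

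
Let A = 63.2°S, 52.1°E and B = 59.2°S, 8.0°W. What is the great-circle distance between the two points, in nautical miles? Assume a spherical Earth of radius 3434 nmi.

Haversine: a = sin²(Δφ/2)+cos φ₁ cos φ₂ sin²(Δλ/2) = 0.05911;  σ = 2·atan2(√a,√(1−a))
σ = 28.142° → d = Rσ = 3434·0.49117 = 1687 nmi

1687 nmi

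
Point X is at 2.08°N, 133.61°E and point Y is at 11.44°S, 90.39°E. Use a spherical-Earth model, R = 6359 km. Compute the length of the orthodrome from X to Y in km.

4999 km

cos σ = sin φ₁ sin φ₂ + cos φ₁ cos φ₂ cos Δλ
      = sin(2.08°)sin(-11.44°) + cos(2.08°)cos(-11.44°)cos(-43.22°) = 0.7066
σ = 45.042° → d = Rσ = 6359·0.78614 = 4999 km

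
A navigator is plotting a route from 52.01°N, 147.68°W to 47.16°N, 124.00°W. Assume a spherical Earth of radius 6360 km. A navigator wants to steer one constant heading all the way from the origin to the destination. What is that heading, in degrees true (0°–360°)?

107.6°

Meridional parts: M(φ₁)=+1.0664, M(φ₂)=+0.9357 → ΔM = -0.1307;  Δλ = +0.4133 rad
tan C = Δλ / ΔM = -3.1618 → C = 107.55°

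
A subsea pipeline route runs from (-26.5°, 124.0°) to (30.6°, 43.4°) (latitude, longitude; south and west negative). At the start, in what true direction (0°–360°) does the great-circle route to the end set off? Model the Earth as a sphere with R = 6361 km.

N = sin Δλ·cos φ₂ = -0.8492;  D = cos φ₁ sin φ₂ − sin φ₁ cos φ₂ cos Δλ = +0.5183
initial course = atan2(N, D) = 301.40°

301.4°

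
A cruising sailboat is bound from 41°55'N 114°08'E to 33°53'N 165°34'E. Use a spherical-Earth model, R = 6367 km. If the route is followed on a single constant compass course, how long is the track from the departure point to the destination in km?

4590 km

Δψ = ln[tan(π/4+φ₂/2)/tan(π/4+φ₁/2)] = -0.1780;  Δφ = -0.1402 rad,  Δλ = +0.8977 rad
q = Δφ/Δψ = 0.7877
d = R·√(Δφ² + q²Δλ²) = 6367·0.72083 = 4590 km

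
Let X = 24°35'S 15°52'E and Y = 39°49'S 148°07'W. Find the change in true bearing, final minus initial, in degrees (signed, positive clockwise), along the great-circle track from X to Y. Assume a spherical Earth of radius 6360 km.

+150.7°

At departure: θ₁ = atan2(sin Δλ cos φ₂, cos φ₁ sin φ₂ − sin φ₁ cos φ₂ cos Δλ) = 193.40°
At arrival: θ₂ = atan2(sin Δλ cos φ₁, −cos φ₂ sin φ₁ + sin φ₂ cos φ₁ cos Δλ) = 344.07°
Δθ = θ₂ − θ₁ = +150.7°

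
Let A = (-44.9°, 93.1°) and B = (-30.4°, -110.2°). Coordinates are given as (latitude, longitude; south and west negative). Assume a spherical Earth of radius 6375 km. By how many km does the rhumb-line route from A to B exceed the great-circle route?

Great circle: cos σ = sin φ₁ sin φ₂ + cos φ₁ cos φ₂ cos Δλ,  σ = 1.7762 rad → d_gc = 11323.1 km
Rhumb line: Δψ = +0.3215, q = Δφ/Δψ = 0.7871, d_rh = R√(Δφ²+q²Δλ²) = 13817.8 km
Excess = 13817.8 − 11323.1 = 2494.7 ≈ 2495 km

2495 km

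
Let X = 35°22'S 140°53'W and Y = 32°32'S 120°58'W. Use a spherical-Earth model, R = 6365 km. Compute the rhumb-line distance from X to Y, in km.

1862 km

Rhumb course C = atan2(Δλ, Δψ) with Δψ = ln[tan(π/4+φ₂/2)/tan(π/4+φ₁/2)] = +0.0596, Δλ = +0.3476 → C = 80.27°
d = R·|Δφ| / |cos C| = 6365·0.04945 / 0.16906 = 1862 km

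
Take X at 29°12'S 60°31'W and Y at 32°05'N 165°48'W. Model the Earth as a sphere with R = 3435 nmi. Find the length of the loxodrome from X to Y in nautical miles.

7036 nmi

Rhumb course C = atan2(Δλ, Δψ) with Δψ = ln[tan(π/4+φ₂/2)/tan(π/4+φ₁/2)] = +1.1250, Δλ = -1.8375 → C = 301.48°
d = R·|Δφ| / |cos C| = 3435·1.06960 / 0.52214 = 7036 nmi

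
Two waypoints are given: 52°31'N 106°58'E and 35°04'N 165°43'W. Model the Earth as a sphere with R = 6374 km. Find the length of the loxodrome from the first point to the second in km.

Rhumb course C = atan2(Δλ, Δψ) with Δψ = ln[tan(π/4+φ₂/2)/tan(π/4+φ₁/2)] = -0.4266, Δλ = +1.5240 → C = 105.64°
d = R·|Δφ| / |cos C| = 6374·0.30456 / 0.26959 = 7201 km

7201 km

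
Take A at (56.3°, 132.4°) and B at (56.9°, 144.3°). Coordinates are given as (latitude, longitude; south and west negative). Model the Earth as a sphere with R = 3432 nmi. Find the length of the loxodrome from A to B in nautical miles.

Rhumb course C = atan2(Δλ, Δψ) with Δψ = ln[tan(π/4+φ₂/2)/tan(π/4+φ₁/2)] = +0.0190, Δλ = +0.2077 → C = 84.77°
d = R·|Δφ| / |cos C| = 3432·0.01047 / 0.09121 = 394 nmi

394 nmi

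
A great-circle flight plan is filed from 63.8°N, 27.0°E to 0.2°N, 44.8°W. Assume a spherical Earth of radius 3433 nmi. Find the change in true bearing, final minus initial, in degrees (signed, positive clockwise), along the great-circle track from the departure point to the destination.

At departure: θ₁ = atan2(sin Δλ cos φ₂, cos φ₁ sin φ₂ − sin φ₁ cos φ₂ cos Δλ) = 253.65°
At arrival: θ₂ = atan2(sin Δλ cos φ₁, −cos φ₂ sin φ₁ + sin φ₂ cos φ₁ cos Δλ) = 205.07°
Δθ = θ₂ − θ₁ = -48.6°

-48.6°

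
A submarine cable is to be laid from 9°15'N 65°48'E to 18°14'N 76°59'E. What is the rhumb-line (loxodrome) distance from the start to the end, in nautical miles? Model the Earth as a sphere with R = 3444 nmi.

Δψ = ln[tan(π/4+φ₂/2)/tan(π/4+φ₁/2)] = +0.1616;  Δφ = +0.1568 rad,  Δλ = +0.1952 rad
q = Δφ/Δψ = 0.9703
d = R·√(Δφ² + q²Δλ²) = 3444·0.24586 = 847 nmi

847 nmi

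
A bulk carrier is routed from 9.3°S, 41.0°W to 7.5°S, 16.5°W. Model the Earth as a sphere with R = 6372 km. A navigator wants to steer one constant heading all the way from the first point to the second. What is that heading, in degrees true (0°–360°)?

85.8°

Meridional parts: M(φ₁)=-0.1630, M(φ₂)=-0.1313 → ΔM = +0.0318;  Δλ = +0.4276 rad
tan C = Δλ / ΔM = +13.4645 → C = 85.75°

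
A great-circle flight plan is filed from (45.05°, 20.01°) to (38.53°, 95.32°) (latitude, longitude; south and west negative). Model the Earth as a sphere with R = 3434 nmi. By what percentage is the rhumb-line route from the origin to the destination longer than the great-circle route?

Great circle: σ = 0.9508 rad → d_gc = Rσ = 3265.1 nmi
Rhumb: Δφ = -0.1138, Δλ = +1.3144, Δψ = -0.1528, q = Δφ/Δψ = 0.7445 → d_rh = R√(Δφ²+q²Δλ²) = 3383.3 nmi
Excess = (3383.3 − 3265.1) / 3265.1 = 118.2 / 3265.1 = 3.62% ≈ 3.6%

3.6%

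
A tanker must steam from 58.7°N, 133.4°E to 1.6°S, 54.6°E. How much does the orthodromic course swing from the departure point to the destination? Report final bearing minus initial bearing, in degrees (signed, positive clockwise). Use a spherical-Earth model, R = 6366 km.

Initial bearing θ₁ = atan2(sin Δλ cos φ₂, cos φ₁ sin φ₂ − sin φ₁ cos φ₂ cos Δλ) = 259.58°
Final bearing θ₂ = (initial bearing from the destination back to the start) + 180° = 210.74°
Δθ = θ₂ − θ₁ = -48.8°

-48.8°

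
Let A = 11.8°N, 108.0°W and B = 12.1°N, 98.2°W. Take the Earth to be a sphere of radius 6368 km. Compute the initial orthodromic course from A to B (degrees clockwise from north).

θ = atan2( sin Δλ·cos φ₂ ,  cos φ₁ sin φ₂ − sin φ₁ cos φ₂ cos Δλ )
  = atan2(+0.1664, +0.0082) = 87.20°

87.2°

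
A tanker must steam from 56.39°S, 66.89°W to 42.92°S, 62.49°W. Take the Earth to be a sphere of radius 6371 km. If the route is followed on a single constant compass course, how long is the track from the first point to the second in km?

1530 km

Δψ = ln[tan(π/4+φ₂/2)/tan(π/4+φ₁/2)] = +0.3664;  Δφ = +0.2351 rad,  Δλ = +0.0768 rad
q = Δφ/Δψ = 0.6417
d = R·√(Δφ² + q²Δλ²) = 6371·0.24021 = 1530 km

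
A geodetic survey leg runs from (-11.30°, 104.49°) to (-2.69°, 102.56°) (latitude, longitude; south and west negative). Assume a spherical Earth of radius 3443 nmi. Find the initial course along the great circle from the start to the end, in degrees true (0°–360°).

θ = atan2( sin Δλ·cos φ₂ ,  cos φ₁ sin φ₂ − sin φ₁ cos φ₂ cos Δλ )
  = atan2(-0.0336, +0.1496) = 347.33°

347.3°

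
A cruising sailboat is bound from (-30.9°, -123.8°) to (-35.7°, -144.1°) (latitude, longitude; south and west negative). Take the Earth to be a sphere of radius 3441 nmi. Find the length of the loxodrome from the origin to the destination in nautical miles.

Rhumb course C = atan2(Δλ, Δψ) with Δψ = ln[tan(π/4+φ₂/2)/tan(π/4+φ₁/2)] = -0.1003, Δλ = -0.3543 → C = 254.20°
d = R·|Δφ| / |cos C| = 3441·0.08378 / 0.27236 = 1058 nmi

1058 nmi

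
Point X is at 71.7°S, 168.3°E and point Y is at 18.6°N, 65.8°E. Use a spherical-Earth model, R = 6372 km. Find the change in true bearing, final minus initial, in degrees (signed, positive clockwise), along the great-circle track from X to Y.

+76.6°

At departure: θ₁ = atan2(sin Δλ cos φ₂, cos φ₁ sin φ₂ − sin φ₁ cos φ₂ cos Δλ) = 264.16°
At arrival: θ₂ = atan2(sin Δλ cos φ₁, −cos φ₂ sin φ₁ + sin φ₂ cos φ₁ cos Δλ) = 340.76°
Δθ = θ₂ − θ₁ = +76.6°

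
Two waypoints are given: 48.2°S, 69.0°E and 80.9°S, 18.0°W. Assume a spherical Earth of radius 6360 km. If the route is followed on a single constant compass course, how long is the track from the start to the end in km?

Rhumb course C = atan2(Δλ, Δψ) with Δψ = ln[tan(π/4+φ₂/2)/tan(π/4+φ₁/2)] = -1.5683, Δλ = -1.5184 → C = 224.07°
d = R·|Δφ| / |cos C| = 6360·0.57072 / 0.71844 = 5052 km

5052 km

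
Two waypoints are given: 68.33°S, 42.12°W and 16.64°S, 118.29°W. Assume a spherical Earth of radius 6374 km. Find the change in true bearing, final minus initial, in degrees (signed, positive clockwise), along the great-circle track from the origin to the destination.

+60.9°

Initial bearing θ₁ = atan2(sin Δλ cos φ₂, cos φ₁ sin φ₂ − sin φ₁ cos φ₂ cos Δλ) = 276.57°
Final bearing θ₂ = (initial bearing from the destination back to the start) + 180° = 337.49°
Δθ = θ₂ − θ₁ = +60.9°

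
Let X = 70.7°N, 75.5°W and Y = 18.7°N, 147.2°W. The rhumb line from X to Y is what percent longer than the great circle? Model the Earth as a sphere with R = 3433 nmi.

Great circle: σ = 1.1583 rad → d_gc = Rσ = 3976.5 nmi
Rhumb: Δφ = -0.9076, Δλ = -1.2514, Δψ = -1.4394, q = Δφ/Δψ = 0.6305 → d_rh = R√(Δφ²+q²Δλ²) = 4128.5 nmi
Excess = (4128.5 − 3976.5) / 3976.5 = 152.0 / 3976.5 = 3.82% ≈ 3.8%

3.8%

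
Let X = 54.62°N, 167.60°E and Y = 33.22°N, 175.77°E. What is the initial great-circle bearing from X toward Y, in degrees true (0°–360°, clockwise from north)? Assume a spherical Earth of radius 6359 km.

161.6°

N = sin Δλ·cos φ₂ = +0.1189;  D = cos φ₁ sin φ₂ − sin φ₁ cos φ₂ cos Δλ = -0.3580
initial course = atan2(N, D) = 161.63°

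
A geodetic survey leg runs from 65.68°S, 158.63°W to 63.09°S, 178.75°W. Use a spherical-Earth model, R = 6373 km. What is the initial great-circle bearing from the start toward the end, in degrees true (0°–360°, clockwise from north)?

θ = atan2( sin Δλ·cos φ₂ ,  cos φ₁ sin φ₂ − sin φ₁ cos φ₂ cos Δλ )
  = atan2(-0.1557, +0.0200) = 277.33°

277.3°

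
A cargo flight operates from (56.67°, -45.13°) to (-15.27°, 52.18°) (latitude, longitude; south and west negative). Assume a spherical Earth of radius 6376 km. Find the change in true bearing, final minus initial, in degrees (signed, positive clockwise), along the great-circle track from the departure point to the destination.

+52.8°

Initial bearing θ₁ = atan2(sin Δλ cos φ₂, cos φ₁ sin φ₂ − sin φ₁ cos φ₂ cos Δλ) = 92.52°
Final bearing θ₂ = (initial bearing from the destination back to the start) + 180° = 145.32°
Δθ = θ₂ − θ₁ = +52.8°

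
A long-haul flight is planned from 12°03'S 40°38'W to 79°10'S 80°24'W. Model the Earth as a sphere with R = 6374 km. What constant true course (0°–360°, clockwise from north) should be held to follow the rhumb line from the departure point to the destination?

Δψ = ln[tan(π/4+φ₂/2)/tan(π/4+φ₁/2)] = -2.1439
Δλ = -0.6941 rad (taken the short way round)
course = atan2(Δλ, Δψ) = 197.94°

197.9°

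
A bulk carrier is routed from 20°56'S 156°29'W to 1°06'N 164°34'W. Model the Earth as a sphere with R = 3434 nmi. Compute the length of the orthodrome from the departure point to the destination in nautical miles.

1403 nmi

cos σ = sin φ₁ sin φ₂ + cos φ₁ cos φ₂ cos Δλ
      = sin(-20.93°)sin(1.10°) + cos(-20.93°)cos(1.10°)cos(-8.08°) = 0.9177
σ = 23.410° → d = Rσ = 3434·0.40858 = 1403 nmi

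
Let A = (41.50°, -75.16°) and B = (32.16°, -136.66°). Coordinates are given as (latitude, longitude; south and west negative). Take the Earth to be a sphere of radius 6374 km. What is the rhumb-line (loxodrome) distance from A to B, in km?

5561 km

Rhumb course C = atan2(Δλ, Δψ) with Δψ = ln[tan(π/4+φ₂/2)/tan(π/4+φ₁/2)] = -0.2041, Δλ = -1.0734 → C = 259.23°
d = R·|Δφ| / |cos C| = 6374·0.16301 / 0.18684 = 5561 km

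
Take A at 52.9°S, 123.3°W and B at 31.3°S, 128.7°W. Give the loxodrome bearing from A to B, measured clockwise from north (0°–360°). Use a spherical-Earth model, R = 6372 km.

349.7°

Meridional parts: M(φ₁)=-1.0919, M(φ₂)=-0.5757 → ΔM = +0.5163;  Δλ = -0.0942 rad
tan C = Δλ / ΔM = -0.1826 → C = 349.65°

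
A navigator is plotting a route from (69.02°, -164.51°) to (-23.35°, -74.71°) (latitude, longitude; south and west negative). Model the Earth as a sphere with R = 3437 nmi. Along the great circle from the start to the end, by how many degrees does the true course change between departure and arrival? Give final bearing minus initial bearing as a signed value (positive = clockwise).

+58.4°

Initial bearing θ₁ = atan2(sin Δλ cos φ₂, cos φ₁ sin φ₂ − sin φ₁ cos φ₂ cos Δλ) = 98.97°
Final bearing θ₂ = (initial bearing from the destination back to the start) + 180° = 157.34°
Δθ = θ₂ − θ₁ = +58.4°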